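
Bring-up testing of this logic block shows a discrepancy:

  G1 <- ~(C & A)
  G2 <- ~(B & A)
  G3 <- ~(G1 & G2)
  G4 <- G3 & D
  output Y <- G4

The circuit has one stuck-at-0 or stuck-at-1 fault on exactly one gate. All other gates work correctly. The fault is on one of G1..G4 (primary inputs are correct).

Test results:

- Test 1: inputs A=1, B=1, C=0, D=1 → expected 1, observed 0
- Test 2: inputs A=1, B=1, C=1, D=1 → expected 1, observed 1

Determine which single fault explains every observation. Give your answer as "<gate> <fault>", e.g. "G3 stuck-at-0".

G2 stuck-at-1

Fault-free values for test 1 (A=1, B=1, C=0, D=1): G1=1, G2=0, G3=1, G4=1, giving Y=1. Observed 0.
Test 1: faults giving observed 0 are {G2 stuck-at-1, G3 stuck-at-0, G4 stuck-at-0}.
Test 2 (A=1, B=1, C=1, D=1): fault-free G1=0, G2=0, G3=1, G4=1 → 1; observed 1. Eliminates G3 stuck-at-0, G4 stuck-at-0.
Only G2 stuck-at-1 is consistent with every test.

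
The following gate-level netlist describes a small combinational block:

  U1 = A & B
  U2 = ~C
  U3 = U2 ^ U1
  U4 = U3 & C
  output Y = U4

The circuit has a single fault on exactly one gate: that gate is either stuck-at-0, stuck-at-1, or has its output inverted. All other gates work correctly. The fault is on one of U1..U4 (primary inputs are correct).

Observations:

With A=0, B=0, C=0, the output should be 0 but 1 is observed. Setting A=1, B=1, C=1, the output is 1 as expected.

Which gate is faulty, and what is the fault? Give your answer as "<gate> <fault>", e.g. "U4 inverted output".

U4 stuck-at-1

Fault-free values for test 1 (A=0, B=0, C=0): U1=0, U2=1, U3=1, U4=0, giving Y=0. Observed 1.
Test 1: faults giving observed 1 are {U4 stuck-at-1, U4 inverted output}.
Test 2 (A=1, B=1, C=1): fault-free U1=1, U2=0, U3=1, U4=1 → 1; observed 1. Eliminates U4 inverted output.
Only U4 stuck-at-1 is consistent with every test.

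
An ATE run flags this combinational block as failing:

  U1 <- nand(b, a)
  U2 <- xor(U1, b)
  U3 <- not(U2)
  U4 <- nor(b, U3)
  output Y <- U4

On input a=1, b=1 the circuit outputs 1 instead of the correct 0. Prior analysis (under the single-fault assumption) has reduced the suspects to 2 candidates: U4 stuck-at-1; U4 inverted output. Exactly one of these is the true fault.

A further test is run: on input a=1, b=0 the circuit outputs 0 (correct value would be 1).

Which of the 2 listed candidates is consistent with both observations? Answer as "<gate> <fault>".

U4 inverted output

Evaluate each candidate on input a=1, b=0:
  U4 stuck-at-1: U1=1, U2=1, U3=0, U4=1 [stuck-at-1] → 1 — eliminated
  U4 inverted output: U1=1, U2=1, U3=0, U4=0 [inverted output] → 0 — matches
Only U4 inverted output reproduces the observed 0.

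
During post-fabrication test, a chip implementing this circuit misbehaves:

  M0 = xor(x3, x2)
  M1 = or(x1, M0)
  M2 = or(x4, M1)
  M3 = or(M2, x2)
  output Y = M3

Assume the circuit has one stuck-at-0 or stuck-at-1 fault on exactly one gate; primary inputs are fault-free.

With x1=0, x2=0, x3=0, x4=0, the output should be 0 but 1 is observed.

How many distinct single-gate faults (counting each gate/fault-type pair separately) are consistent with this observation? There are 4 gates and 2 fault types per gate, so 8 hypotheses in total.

4

Fault-free: M0=0, M1=0, M2=0, M3=0 → 0. Observed 1.
  M0 stuck-at-0: output 0 ✗
  M0 stuck-at-1: output 1 ✓
  M1 stuck-at-0: output 0 ✗
  M1 stuck-at-1: output 1 ✓
  M2 stuck-at-0: output 0 ✗
  M2 stuck-at-1: output 1 ✓
  M3 stuck-at-0: output 0 ✗
  M3 stuck-at-1: output 1 ✓
Consistent faults: {M0 stuck-at-1, M1 stuck-at-1, M2 stuck-at-1, M3 stuck-at-1} — 4 in all.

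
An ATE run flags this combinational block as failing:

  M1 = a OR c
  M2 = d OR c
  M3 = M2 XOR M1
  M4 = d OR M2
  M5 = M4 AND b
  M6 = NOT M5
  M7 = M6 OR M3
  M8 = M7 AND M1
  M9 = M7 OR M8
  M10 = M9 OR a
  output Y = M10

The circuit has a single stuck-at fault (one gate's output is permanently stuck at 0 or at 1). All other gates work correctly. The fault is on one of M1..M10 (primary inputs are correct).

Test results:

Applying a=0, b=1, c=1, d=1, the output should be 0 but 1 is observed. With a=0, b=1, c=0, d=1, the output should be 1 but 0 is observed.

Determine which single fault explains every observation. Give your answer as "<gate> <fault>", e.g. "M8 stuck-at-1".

Fault-free values for test 1 (a=0, b=1, c=1, d=1): M1=1, M2=1, M3=0, M4=1, M5=1, M6=0, M7=0, M8=0, M9=0, M10=0, giving Y=0. Observed 1.
Test 1: faults giving observed 1 are {M1 stuck-at-0, M2 stuck-at-0, M3 stuck-at-1, M4 stuck-at-0, M5 stuck-at-0, M6 stuck-at-1, M7 stuck-at-1, M8 stuck-at-1, M9 stuck-at-1, M10 stuck-at-1}.
Test 2 (a=0, b=1, c=0, d=1): fault-free M1=0, M2=1, M3=1, M4=1, M5=1, M6=0, M7=1, M8=0, M9=1, M10=1 → 1; observed 0. Eliminates M1 stuck-at-0, M3 stuck-at-1, M4 stuck-at-0, M5 stuck-at-0, M6 stuck-at-1, M7 stuck-at-1, M8 stuck-at-1, M9 stuck-at-1, M10 stuck-at-1.
Only M2 stuck-at-0 is consistent with every test.

M2 stuck-at-0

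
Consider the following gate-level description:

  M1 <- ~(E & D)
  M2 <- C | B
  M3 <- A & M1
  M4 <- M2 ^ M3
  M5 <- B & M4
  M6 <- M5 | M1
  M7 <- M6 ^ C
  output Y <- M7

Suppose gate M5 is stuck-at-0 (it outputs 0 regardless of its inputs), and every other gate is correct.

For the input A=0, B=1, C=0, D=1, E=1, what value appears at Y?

0

Propagate with M5 forced: M1=0, M2=1, M3=0, M4=1, M5=0 [stuck-at-0], M6=0, M7=0.
So Y = 0. (Without the fault it would be 1.)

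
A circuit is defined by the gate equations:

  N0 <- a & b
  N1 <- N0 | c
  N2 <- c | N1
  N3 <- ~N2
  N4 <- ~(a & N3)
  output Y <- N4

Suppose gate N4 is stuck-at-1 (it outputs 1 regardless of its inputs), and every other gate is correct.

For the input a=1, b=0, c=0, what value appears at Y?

1

Propagate with N4 forced: N0=0, N1=0, N2=0, N3=1, N4=1 [stuck-at-1].
So Y = 1. (Without the fault it would be 0.)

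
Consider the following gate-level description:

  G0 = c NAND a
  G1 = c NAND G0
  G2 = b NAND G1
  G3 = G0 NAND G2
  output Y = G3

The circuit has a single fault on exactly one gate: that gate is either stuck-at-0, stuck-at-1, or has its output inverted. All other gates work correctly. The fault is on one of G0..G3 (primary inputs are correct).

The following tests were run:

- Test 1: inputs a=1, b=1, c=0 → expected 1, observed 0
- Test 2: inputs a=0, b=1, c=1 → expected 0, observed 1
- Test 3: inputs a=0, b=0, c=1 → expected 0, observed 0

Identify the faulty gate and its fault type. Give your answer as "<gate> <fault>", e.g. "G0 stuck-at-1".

G1 inverted output

Fault-free values for test 1 (a=1, b=1, c=0): G0=1, G1=1, G2=0, G3=1, giving Y=1. Observed 0.
Test 1: faults giving observed 0 are {G1 stuck-at-0, G1 inverted output, G2 stuck-at-1, G2 inverted output, G3 stuck-at-0, G3 inverted output}.
Test 2 (a=0, b=1, c=1): fault-free G0=1, G1=0, G2=1, G3=0 → 0; observed 1. Eliminates G1 stuck-at-0, G2 stuck-at-1, G3 stuck-at-0.
Test 3 (a=0, b=0, c=1): fault-free G0=1, G1=0, G2=1, G3=0 → 0; observed 0. Eliminates G2 inverted output, G3 inverted output.
Only G1 inverted output is consistent with every test.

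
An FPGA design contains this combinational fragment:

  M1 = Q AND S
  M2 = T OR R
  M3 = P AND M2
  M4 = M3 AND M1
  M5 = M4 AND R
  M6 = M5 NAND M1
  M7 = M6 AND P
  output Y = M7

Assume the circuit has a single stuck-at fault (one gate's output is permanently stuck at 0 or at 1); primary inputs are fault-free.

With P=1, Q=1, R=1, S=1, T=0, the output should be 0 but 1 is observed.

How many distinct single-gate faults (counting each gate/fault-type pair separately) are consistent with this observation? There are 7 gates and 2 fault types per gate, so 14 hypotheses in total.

Fault-free: M1=1, M2=1, M3=1, M4=1, M5=1, M6=0, M7=0 → 0. Observed 1.
  M1 stuck-at-0: output 1 ✓
  M1 stuck-at-1: output 0 ✗
  M2 stuck-at-0: output 1 ✓
  M2 stuck-at-1: output 0 ✗
  M3 stuck-at-0: output 1 ✓
  M3 stuck-at-1: output 0 ✗
  M4 stuck-at-0: output 1 ✓
  M4 stuck-at-1: output 0 ✗
  M5 stuck-at-0: output 1 ✓
  M5 stuck-at-1: output 0 ✗
  M6 stuck-at-0: output 0 ✗
  M6 stuck-at-1: output 1 ✓
  M7 stuck-at-0: output 0 ✗
  M7 stuck-at-1: output 1 ✓
Consistent faults: {M1 stuck-at-0, M2 stuck-at-0, M3 stuck-at-0, M4 stuck-at-0, M5 stuck-at-0, M6 stuck-at-1, M7 stuck-at-1} — 7 in all.

7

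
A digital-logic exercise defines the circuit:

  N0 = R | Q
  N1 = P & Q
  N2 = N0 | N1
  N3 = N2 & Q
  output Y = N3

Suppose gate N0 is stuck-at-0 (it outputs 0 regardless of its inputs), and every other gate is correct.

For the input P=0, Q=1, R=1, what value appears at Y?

Propagate with N0 forced: N0=0 [stuck-at-0], N1=0, N2=0, N3=0.
So Y = 0. (Without the fault it would be 1.)

0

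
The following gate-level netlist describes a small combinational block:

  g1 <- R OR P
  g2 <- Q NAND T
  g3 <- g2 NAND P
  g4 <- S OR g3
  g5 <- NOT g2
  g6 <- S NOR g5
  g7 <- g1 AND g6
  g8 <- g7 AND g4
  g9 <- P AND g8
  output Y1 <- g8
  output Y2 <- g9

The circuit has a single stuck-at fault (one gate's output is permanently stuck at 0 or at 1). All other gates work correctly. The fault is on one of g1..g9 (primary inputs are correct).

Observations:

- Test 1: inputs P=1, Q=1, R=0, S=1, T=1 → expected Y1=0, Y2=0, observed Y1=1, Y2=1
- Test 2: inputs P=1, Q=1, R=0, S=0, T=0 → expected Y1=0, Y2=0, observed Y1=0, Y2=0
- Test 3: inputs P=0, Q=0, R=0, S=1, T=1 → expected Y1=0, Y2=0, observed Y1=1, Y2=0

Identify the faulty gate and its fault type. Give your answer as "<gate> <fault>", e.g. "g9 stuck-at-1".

g7 stuck-at-1

Fault-free values for test 1 (P=1, Q=1, R=0, S=1, T=1): g1=1, g2=0, g3=1, g4=1, g5=1, g6=0, g7=0, g8=0, g9=0, giving Y1=0, Y2=0. Observed Y1=1, Y2=1.
Test 1: faults giving observed Y1=1, Y2=1 are {g6 stuck-at-1, g7 stuck-at-1, g8 stuck-at-1}.
Test 2 (P=1, Q=1, R=0, S=0, T=0): fault-free g1=1, g2=1, g3=0, g4=0, g5=0, g6=1, g7=1, g8=0, g9=0 → Y1=0, Y2=0; observed Y1=0, Y2=0. Eliminates g8 stuck-at-1.
Test 3 (P=0, Q=0, R=0, S=1, T=1): fault-free g1=0, g2=1, g3=1, g4=1, g5=0, g6=0, g7=0, g8=0, g9=0 → Y1=0, Y2=0; observed Y1=1, Y2=0. Eliminates g6 stuck-at-1.
Only g7 stuck-at-1 is consistent with every test.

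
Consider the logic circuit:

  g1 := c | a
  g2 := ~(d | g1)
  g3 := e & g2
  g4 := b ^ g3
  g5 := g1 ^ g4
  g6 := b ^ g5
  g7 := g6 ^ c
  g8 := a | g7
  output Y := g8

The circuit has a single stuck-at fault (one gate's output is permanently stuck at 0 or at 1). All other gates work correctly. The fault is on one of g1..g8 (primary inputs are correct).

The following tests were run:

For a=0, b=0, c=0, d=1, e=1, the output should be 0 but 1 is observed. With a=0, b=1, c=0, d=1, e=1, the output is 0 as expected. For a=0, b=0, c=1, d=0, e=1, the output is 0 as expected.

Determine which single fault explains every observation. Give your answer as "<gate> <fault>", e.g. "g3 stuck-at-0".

Fault-free values for test 1 (a=0, b=0, c=0, d=1, e=1): g1=0, g2=0, g3=0, g4=0, g5=0, g6=0, g7=0, g8=0, giving Y=0. Observed 1.
Test 1: faults giving observed 1 are {g1 stuck-at-1, g2 stuck-at-1, g3 stuck-at-1, g4 stuck-at-1, g5 stuck-at-1, g6 stuck-at-1, g7 stuck-at-1, g8 stuck-at-1}.
Test 2 (a=0, b=1, c=0, d=1, e=1): fault-free g1=0, g2=0, g3=0, g4=1, g5=1, g6=0, g7=0, g8=0 → 0; observed 0. Eliminates g1 stuck-at-1, g2 stuck-at-1, g3 stuck-at-1, g6 stuck-at-1, g7 stuck-at-1, g8 stuck-at-1.
Test 3 (a=0, b=0, c=1, d=0, e=1): fault-free g1=1, g2=0, g3=0, g4=0, g5=1, g6=1, g7=0, g8=0 → 0; observed 0. Eliminates g4 stuck-at-1.
Only g5 stuck-at-1 is consistent with every test.

g5 stuck-at-1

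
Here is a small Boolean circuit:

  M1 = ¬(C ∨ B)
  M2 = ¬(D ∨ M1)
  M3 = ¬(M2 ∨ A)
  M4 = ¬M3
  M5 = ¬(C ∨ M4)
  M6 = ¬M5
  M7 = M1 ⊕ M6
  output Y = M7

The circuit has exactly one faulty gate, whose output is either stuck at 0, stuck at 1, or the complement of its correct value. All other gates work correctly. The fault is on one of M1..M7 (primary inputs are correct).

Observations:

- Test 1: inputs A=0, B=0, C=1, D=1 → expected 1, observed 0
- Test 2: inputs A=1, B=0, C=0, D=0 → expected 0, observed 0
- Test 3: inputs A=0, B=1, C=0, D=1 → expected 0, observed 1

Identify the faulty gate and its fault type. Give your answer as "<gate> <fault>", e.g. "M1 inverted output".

Fault-free values for test 1 (A=0, B=0, C=1, D=1): M1=0, M2=0, M3=1, M4=0, M5=0, M6=1, M7=1, giving Y=1. Observed 0.
Test 1: faults giving observed 0 are {M1 stuck-at-1, M1 inverted output, M5 stuck-at-1, M5 inverted output, M6 stuck-at-0, M6 inverted output, M7 stuck-at-0, M7 inverted output}.
Test 2 (A=1, B=0, C=0, D=0): fault-free M1=1, M2=0, M3=0, M4=1, M5=0, M6=1, M7=0 → 0; observed 0. Eliminates M1 inverted output, M5 stuck-at-1, M5 inverted output, M6 stuck-at-0, M6 inverted output, M7 inverted output.
Test 3 (A=0, B=1, C=0, D=1): fault-free M1=0, M2=0, M3=1, M4=0, M5=1, M6=0, M7=0 → 0; observed 1. Eliminates M7 stuck-at-0.
Only M1 stuck-at-1 is consistent with every test.

M1 stuck-at-1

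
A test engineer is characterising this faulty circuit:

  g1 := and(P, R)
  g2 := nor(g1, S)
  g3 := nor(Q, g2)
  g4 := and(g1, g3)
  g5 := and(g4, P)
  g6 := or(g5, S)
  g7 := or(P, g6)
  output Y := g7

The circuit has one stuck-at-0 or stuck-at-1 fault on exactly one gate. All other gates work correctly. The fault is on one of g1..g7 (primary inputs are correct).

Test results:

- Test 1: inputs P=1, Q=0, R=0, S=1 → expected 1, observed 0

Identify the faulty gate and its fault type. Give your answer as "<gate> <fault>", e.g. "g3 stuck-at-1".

g7 stuck-at-0

Fault-free values for test 1 (P=1, Q=0, R=0, S=1): g1=0, g2=0, g3=1, g4=0, g5=0, g6=1, g7=1, giving Y=1. Observed 0.
Test 1: faults giving observed 0 are {g7 stuck-at-0}.
Only g7 stuck-at-0 is consistent with every test.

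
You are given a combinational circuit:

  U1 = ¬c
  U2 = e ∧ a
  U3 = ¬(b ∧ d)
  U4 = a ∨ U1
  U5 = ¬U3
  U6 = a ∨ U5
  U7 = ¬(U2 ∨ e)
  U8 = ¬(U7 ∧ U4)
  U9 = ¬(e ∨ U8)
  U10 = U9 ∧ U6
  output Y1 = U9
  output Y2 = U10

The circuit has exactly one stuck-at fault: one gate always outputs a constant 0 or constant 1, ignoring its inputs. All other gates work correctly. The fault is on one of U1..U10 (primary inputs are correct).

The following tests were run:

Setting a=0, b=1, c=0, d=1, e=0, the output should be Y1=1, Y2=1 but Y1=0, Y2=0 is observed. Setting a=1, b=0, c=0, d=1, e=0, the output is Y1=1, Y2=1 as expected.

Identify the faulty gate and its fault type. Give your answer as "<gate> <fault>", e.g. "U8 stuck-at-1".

U1 stuck-at-0

Fault-free values for test 1 (a=0, b=1, c=0, d=1, e=0): U1=1, U2=0, U3=0, U4=1, U5=1, U6=1, U7=1, U8=0, U9=1, U10=1, giving Y1=1, Y2=1. Observed Y1=0, Y2=0.
Test 1: faults giving observed Y1=0, Y2=0 are {U1 stuck-at-0, U2 stuck-at-1, U4 stuck-at-0, U7 stuck-at-0, U8 stuck-at-1, U9 stuck-at-0}.
Test 2 (a=1, b=0, c=0, d=1, e=0): fault-free U1=1, U2=0, U3=1, U4=1, U5=0, U6=1, U7=1, U8=0, U9=1, U10=1 → Y1=1, Y2=1; observed Y1=1, Y2=1. Eliminates U2 stuck-at-1, U4 stuck-at-0, U7 stuck-at-0, U8 stuck-at-1, U9 stuck-at-0.
Only U1 stuck-at-0 is consistent with every test.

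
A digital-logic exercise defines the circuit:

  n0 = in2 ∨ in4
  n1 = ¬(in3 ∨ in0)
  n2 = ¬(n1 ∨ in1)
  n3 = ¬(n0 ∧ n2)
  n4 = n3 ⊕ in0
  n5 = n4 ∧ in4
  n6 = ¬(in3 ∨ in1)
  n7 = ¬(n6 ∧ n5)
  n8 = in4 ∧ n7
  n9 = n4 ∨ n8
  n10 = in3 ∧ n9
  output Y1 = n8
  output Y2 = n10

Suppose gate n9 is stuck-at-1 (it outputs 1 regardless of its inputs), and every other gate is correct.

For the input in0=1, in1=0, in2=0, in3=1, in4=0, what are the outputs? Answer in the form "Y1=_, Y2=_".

Propagate with n9 forced: n0=0, n1=0, n2=1, n3=1, n4=0, n5=0, n6=0, n7=1, n8=0, n9=1 [stuck-at-1], n10=1.
So the outputs are Y1=0, Y2=1. (Without the fault they would be Y1=0, Y2=0.)

Y1=0, Y2=1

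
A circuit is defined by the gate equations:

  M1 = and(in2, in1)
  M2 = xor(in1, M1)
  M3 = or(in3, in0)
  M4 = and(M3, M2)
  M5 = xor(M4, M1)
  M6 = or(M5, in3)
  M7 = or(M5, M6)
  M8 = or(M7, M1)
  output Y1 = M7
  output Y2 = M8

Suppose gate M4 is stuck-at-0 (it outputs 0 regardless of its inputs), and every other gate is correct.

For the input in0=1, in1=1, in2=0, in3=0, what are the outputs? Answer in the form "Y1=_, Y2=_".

Propagate with M4 forced: M1=0, M2=1, M3=1, M4=0 [stuck-at-0], M5=0, M6=0, M7=0, M8=0.
So the outputs are Y1=0, Y2=0. (Without the fault they would be Y1=1, Y2=1.)

Y1=0, Y2=0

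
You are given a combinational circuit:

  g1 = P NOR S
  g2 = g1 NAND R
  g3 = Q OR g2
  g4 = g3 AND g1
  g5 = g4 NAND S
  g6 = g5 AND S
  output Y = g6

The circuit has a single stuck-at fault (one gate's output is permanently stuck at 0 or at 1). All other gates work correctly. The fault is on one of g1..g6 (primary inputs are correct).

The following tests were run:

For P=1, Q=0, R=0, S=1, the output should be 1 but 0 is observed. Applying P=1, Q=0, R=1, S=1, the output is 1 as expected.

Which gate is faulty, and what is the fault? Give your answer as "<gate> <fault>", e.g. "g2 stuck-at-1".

Fault-free values for test 1 (P=1, Q=0, R=0, S=1): g1=0, g2=1, g3=1, g4=0, g5=1, g6=1, giving Y=1. Observed 0.
Test 1: faults giving observed 0 are {g1 stuck-at-1, g4 stuck-at-1, g5 stuck-at-0, g6 stuck-at-0}.
Test 2 (P=1, Q=0, R=1, S=1): fault-free g1=0, g2=1, g3=1, g4=0, g5=1, g6=1 → 1; observed 1. Eliminates g4 stuck-at-1, g5 stuck-at-0, g6 stuck-at-0.
Only g1 stuck-at-1 is consistent with every test.

g1 stuck-at-1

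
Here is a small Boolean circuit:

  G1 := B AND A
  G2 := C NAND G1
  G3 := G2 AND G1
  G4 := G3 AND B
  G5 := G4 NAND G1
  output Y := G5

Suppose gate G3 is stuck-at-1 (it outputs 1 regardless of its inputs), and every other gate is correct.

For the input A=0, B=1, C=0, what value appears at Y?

Propagate with G3 forced: G1=0, G2=1, G3=1 [stuck-at-1], G4=1, G5=1.
So Y = 1. (Same as the fault-free value — the fault is masked on this input.)

1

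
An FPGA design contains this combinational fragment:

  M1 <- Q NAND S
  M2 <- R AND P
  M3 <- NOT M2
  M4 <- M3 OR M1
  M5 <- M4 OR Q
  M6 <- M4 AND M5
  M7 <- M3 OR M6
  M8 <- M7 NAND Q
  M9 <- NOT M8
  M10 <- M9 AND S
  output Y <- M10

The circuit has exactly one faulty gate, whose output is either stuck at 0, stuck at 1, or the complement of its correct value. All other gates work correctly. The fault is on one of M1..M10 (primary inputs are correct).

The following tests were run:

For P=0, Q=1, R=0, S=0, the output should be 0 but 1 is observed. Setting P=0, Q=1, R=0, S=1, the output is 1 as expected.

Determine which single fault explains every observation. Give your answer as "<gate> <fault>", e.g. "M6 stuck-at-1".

M10 stuck-at-1

Fault-free values for test 1 (P=0, Q=1, R=0, S=0): M1=1, M2=0, M3=1, M4=1, M5=1, M6=1, M7=1, M8=0, M9=1, M10=0, giving Y=0. Observed 1.
Test 1: faults giving observed 1 are {M10 stuck-at-1, M10 inverted output}.
Test 2 (P=0, Q=1, R=0, S=1): fault-free M1=0, M2=0, M3=1, M4=1, M5=1, M6=1, M7=1, M8=0, M9=1, M10=1 → 1; observed 1. Eliminates M10 inverted output.
Only M10 stuck-at-1 is consistent with every test.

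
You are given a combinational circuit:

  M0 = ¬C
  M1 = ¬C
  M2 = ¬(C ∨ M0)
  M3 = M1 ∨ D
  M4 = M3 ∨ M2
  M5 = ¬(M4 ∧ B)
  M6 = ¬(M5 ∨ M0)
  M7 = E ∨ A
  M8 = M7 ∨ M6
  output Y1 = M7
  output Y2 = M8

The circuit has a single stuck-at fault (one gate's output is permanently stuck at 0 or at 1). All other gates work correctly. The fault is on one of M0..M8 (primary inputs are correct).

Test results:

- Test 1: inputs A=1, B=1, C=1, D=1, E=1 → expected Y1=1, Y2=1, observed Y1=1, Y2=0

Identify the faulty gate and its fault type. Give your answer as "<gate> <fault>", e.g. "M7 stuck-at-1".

M8 stuck-at-0

Fault-free values for test 1 (A=1, B=1, C=1, D=1, E=1): M0=0, M1=0, M2=0, M3=1, M4=1, M5=0, M6=1, M7=1, M8=1, giving Y1=1, Y2=1. Observed Y1=1, Y2=0.
Test 1: faults giving observed Y1=1, Y2=0 are {M8 stuck-at-0}.
Only M8 stuck-at-0 is consistent with every test.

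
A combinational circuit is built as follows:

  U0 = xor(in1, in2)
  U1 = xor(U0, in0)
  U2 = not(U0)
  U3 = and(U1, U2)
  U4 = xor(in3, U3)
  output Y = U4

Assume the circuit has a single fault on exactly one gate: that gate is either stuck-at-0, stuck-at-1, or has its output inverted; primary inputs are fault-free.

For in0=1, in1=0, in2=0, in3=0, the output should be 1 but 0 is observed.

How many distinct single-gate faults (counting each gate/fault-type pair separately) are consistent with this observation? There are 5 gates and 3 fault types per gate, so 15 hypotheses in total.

Fault-free: U0=0, U1=1, U2=1, U3=1, U4=1 → 1. Observed 0.
  U0: stuck-at-1, inverted output ✓; others ✗
  U1: stuck-at-0, inverted output ✓; others ✗
  U2: stuck-at-0, inverted output ✓; others ✗
  U3: stuck-at-0, inverted output ✓; others ✗
  U4: stuck-at-0, inverted output ✓; others ✗
Consistent faults: {U0 stuck-at-1, U0 inverted output, U1 stuck-at-0, U1 inverted output, U2 stuck-at-0, U2 inverted output, U3 stuck-at-0, U3 inverted output, U4 stuck-at-0, U4 inverted output} — 10 in all.

10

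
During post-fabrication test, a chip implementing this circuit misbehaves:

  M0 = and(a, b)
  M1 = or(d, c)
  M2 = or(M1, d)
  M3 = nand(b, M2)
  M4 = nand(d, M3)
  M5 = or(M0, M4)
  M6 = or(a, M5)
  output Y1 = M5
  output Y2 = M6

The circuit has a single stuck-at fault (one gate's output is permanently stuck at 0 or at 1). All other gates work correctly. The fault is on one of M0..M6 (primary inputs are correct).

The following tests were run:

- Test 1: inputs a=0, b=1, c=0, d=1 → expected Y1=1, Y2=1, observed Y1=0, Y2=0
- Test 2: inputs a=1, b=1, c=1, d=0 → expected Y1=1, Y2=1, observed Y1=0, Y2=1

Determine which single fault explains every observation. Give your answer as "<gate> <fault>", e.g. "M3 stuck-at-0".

Fault-free values for test 1 (a=0, b=1, c=0, d=1): M0=0, M1=1, M2=1, M3=0, M4=1, M5=1, M6=1, giving Y1=1, Y2=1. Observed Y1=0, Y2=0.
Test 1: faults giving observed Y1=0, Y2=0 are {M2 stuck-at-0, M3 stuck-at-1, M4 stuck-at-0, M5 stuck-at-0}.
Test 2 (a=1, b=1, c=1, d=0): fault-free M0=1, M1=1, M2=1, M3=0, M4=1, M5=1, M6=1 → Y1=1, Y2=1; observed Y1=0, Y2=1. Eliminates M2 stuck-at-0, M3 stuck-at-1, M4 stuck-at-0.
Only M5 stuck-at-0 is consistent with every test.

M5 stuck-at-0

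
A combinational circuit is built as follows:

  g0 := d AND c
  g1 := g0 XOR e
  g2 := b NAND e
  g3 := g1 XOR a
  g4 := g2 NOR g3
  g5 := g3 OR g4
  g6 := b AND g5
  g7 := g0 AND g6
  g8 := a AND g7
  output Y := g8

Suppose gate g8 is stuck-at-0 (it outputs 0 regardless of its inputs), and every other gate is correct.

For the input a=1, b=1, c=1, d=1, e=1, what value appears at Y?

0

Propagate with g8 forced: g0=1, g1=0, g2=0, g3=1, g4=0, g5=1, g6=1, g7=1, g8=0 [stuck-at-0].
So Y = 0. (Without the fault it would be 1.)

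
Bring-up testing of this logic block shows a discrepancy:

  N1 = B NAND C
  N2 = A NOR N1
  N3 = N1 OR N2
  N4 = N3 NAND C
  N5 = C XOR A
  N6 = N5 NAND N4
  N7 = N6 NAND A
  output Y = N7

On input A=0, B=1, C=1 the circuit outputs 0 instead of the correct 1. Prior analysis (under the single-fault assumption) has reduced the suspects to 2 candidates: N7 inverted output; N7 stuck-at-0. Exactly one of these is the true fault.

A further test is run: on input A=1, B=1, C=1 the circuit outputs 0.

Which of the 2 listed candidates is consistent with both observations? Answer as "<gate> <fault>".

Evaluate each candidate on input A=1, B=1, C=1:
  N7 inverted output: N1=0, N2=0, N3=0, N4=1, N5=0, N6=1, N7=1 [inverted output] → 1 — eliminated
  N7 stuck-at-0: N1=0, N2=0, N3=0, N4=1, N5=0, N6=1, N7=0 [stuck-at-0] → 0 — matches
Only N7 stuck-at-0 reproduces the observed 0.

N7 stuck-at-0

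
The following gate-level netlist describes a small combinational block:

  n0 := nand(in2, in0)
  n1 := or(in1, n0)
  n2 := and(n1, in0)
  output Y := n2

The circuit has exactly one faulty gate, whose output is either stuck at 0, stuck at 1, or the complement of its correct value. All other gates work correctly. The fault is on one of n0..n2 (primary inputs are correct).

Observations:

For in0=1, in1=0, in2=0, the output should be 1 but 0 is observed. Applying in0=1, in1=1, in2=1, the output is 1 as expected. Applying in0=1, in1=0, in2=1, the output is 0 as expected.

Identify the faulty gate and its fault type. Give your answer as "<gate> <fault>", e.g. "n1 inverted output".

Fault-free values for test 1 (in0=1, in1=0, in2=0): n0=1, n1=1, n2=1, giving Y=1. Observed 0.
Test 1: faults giving observed 0 are {n0 stuck-at-0, n0 inverted output, n1 stuck-at-0, n1 inverted output, n2 stuck-at-0, n2 inverted output}.
Test 2 (in0=1, in1=1, in2=1): fault-free n0=0, n1=1, n2=1 → 1; observed 1. Eliminates n1 stuck-at-0, n1 inverted output, n2 stuck-at-0, n2 inverted output.
Test 3 (in0=1, in1=0, in2=1): fault-free n0=0, n1=0, n2=0 → 0; observed 0. Eliminates n0 inverted output.
Only n0 stuck-at-0 is consistent with every test.

n0 stuck-at-0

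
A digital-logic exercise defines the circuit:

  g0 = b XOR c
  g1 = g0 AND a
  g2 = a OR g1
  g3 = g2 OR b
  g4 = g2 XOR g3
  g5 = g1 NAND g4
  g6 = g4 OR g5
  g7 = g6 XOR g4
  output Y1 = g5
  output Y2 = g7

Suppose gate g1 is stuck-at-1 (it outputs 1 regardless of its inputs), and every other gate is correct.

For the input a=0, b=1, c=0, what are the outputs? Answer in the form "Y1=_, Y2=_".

Y1=1, Y2=1

Propagate with g1 forced: g0=1, g1=1 [stuck-at-1], g2=1, g3=1, g4=0, g5=1, g6=1, g7=1.
So the outputs are Y1=1, Y2=1. (Without the fault they would be Y1=1, Y2=0.)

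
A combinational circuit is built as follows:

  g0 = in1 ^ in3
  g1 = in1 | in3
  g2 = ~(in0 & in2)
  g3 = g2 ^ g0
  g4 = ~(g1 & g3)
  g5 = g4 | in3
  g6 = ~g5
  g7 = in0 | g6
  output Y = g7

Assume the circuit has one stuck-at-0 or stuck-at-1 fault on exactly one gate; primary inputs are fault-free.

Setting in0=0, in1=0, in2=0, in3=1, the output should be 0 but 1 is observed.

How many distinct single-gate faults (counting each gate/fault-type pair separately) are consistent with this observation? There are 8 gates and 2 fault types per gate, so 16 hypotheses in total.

Fault-free: g0=1, g1=1, g2=1, g3=0, g4=1, g5=1, g6=0, g7=0 → 0. Observed 1.
  g0: none of the 2 fault types match ✗
  g1: none of the 2 fault types match ✗
  g2: none of the 2 fault types match ✗
  g3: none of the 2 fault types match ✗
  g4: none of the 2 fault types match ✗
  g5: stuck-at-0 ✓; others ✗
  g6: stuck-at-1 ✓; others ✗
  g7: stuck-at-1 ✓; others ✗
Consistent faults: {g5 stuck-at-0, g6 stuck-at-1, g7 stuck-at-1} — 3 in all.

3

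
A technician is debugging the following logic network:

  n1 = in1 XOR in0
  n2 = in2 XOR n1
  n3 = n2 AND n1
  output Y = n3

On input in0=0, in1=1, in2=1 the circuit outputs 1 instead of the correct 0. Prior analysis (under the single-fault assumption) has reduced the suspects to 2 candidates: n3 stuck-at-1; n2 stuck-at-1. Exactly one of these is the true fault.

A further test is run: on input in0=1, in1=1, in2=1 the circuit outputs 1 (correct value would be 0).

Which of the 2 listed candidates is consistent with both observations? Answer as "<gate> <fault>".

n3 stuck-at-1

Evaluate each candidate on input in0=1, in1=1, in2=1:
  n3 stuck-at-1: n1=0, n2=1, n3=1 [stuck-at-1] → 1 — matches
  n2 stuck-at-1: n1=0, n2=1 [stuck-at-1], n3=0 → 0 — eliminated
Only n3 stuck-at-1 reproduces the observed 1.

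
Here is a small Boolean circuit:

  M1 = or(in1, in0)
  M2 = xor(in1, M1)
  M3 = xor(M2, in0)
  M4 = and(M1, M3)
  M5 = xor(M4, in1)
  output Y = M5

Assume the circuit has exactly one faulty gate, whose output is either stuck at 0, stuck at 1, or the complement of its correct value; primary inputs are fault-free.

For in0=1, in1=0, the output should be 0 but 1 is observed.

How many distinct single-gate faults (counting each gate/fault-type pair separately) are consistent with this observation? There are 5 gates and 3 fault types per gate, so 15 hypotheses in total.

Fault-free: M1=1, M2=1, M3=0, M4=0, M5=0 → 0. Observed 1.
  M1: none of the 3 fault types match ✗
  M2: stuck-at-0, inverted output ✓; others ✗
  M3: stuck-at-1, inverted output ✓; others ✗
  M4: stuck-at-1, inverted output ✓; others ✗
  M5: stuck-at-1, inverted output ✓; others ✗
Consistent faults: {M2 stuck-at-0, M2 inverted output, M3 stuck-at-1, M3 inverted output, M4 stuck-at-1, M4 inverted output, M5 stuck-at-1, M5 inverted output} — 8 in all.

8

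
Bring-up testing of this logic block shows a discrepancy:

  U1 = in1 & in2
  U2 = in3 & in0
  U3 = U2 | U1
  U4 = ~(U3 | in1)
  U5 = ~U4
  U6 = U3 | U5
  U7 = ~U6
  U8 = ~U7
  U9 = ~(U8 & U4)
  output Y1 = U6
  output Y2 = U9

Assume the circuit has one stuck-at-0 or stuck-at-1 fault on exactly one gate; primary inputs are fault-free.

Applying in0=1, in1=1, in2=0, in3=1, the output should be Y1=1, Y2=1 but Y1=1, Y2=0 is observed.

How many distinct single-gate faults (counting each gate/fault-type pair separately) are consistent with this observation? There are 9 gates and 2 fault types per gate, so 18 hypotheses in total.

Fault-free: U1=0, U2=1, U3=1, U4=0, U5=1, U6=1, U7=0, U8=1, U9=1 → Y1=1, Y2=1. Observed Y1=1, Y2=0.
  U1: none of the 2 fault types match ✗
  U2: none of the 2 fault types match ✗
  U3: none of the 2 fault types match ✗
  U4: stuck-at-1 ✓; others ✗
  U5: none of the 2 fault types match ✗
  U6: none of the 2 fault types match ✗
  U7: none of the 2 fault types match ✗
  U8: none of the 2 fault types match ✗
  U9: stuck-at-0 ✓; others ✗
Consistent faults: {U4 stuck-at-1, U9 stuck-at-0} — 2 in all.

2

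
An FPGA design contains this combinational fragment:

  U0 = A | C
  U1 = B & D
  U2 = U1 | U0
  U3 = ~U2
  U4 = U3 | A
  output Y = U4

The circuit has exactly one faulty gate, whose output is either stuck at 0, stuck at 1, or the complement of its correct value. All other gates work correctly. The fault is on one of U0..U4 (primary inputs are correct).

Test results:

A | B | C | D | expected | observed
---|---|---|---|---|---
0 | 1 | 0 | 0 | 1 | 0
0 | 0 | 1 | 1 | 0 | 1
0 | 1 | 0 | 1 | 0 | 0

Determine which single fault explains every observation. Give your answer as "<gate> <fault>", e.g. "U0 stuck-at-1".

Fault-free values for test 1 (A=0, B=1, C=0, D=0): U0=0, U1=0, U2=0, U3=1, U4=1, giving Y=1. Observed 0.
Test 1: faults giving observed 0 are {U0 stuck-at-1, U0 inverted output, U1 stuck-at-1, U1 inverted output, U2 stuck-at-1, U2 inverted output, U3 stuck-at-0, U3 inverted output, U4 stuck-at-0, U4 inverted output}.
Test 2 (A=0, B=0, C=1, D=1): fault-free U0=1, U1=0, U2=1, U3=0, U4=0 → 0; observed 1. Eliminates U0 stuck-at-1, U1 stuck-at-1, U1 inverted output, U2 stuck-at-1, U3 stuck-at-0, U4 stuck-at-0.
Test 3 (A=0, B=1, C=0, D=1): fault-free U0=0, U1=1, U2=1, U3=0, U4=0 → 0; observed 0. Eliminates U2 inverted output, U3 inverted output, U4 inverted output.
Only U0 inverted output is consistent with every test.

U0 inverted output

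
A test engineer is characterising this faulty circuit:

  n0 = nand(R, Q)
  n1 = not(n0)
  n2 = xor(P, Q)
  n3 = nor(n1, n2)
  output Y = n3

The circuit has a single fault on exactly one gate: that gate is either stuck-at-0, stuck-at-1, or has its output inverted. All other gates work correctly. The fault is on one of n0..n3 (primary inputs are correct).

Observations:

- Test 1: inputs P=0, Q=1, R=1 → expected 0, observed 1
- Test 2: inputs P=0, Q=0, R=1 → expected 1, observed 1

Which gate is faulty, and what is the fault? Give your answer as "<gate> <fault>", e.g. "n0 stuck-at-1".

Fault-free values for test 1 (P=0, Q=1, R=1): n0=0, n1=1, n2=1, n3=0, giving Y=0. Observed 1.
Test 1: faults giving observed 1 are {n3 stuck-at-1, n3 inverted output}.
Test 2 (P=0, Q=0, R=1): fault-free n0=1, n1=0, n2=0, n3=1 → 1; observed 1. Eliminates n3 inverted output.
Only n3 stuck-at-1 is consistent with every test.

n3 stuck-at-1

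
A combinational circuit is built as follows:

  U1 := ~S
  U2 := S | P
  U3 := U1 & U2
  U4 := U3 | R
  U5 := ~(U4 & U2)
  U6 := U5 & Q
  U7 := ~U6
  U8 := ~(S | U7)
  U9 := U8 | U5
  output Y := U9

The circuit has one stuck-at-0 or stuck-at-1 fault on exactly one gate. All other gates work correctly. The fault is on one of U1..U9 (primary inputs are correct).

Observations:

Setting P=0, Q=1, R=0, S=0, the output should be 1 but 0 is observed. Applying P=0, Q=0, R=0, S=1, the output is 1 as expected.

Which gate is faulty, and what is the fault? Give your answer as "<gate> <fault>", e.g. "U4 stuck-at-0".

Fault-free values for test 1 (P=0, Q=1, R=0, S=0): U1=1, U2=0, U3=0, U4=0, U5=1, U6=1, U7=0, U8=1, U9=1, giving Y=1. Observed 0.
Test 1: faults giving observed 0 are {U2 stuck-at-1, U5 stuck-at-0, U9 stuck-at-0}.
Test 2 (P=0, Q=0, R=0, S=1): fault-free U1=0, U2=1, U3=0, U4=0, U5=1, U6=0, U7=1, U8=0, U9=1 → 1; observed 1. Eliminates U5 stuck-at-0, U9 stuck-at-0.
Only U2 stuck-at-1 is consistent with every test.

U2 stuck-at-1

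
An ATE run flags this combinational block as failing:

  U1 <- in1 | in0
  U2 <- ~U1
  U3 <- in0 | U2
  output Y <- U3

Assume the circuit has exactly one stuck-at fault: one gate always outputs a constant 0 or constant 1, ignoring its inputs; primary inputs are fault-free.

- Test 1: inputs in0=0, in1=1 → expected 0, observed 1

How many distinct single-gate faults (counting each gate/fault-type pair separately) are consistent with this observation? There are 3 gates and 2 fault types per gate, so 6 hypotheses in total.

3

Fault-free: U1=1, U2=0, U3=0 → 0. Observed 1.
  U1 stuck-at-0: output 1 ✓
  U1 stuck-at-1: output 0 ✗
  U2 stuck-at-0: output 0 ✗
  U2 stuck-at-1: output 1 ✓
  U3 stuck-at-0: output 0 ✗
  U3 stuck-at-1: output 1 ✓
Consistent faults: {U1 stuck-at-0, U2 stuck-at-1, U3 stuck-at-1} — 3 in all.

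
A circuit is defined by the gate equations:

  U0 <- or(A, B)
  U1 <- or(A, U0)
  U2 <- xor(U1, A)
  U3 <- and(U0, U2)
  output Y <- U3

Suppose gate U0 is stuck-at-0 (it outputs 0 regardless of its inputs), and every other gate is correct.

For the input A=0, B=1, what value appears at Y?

Propagate with U0 forced: U0=0 [stuck-at-0], U1=0, U2=0, U3=0.
So Y = 0. (Without the fault it would be 1.)

0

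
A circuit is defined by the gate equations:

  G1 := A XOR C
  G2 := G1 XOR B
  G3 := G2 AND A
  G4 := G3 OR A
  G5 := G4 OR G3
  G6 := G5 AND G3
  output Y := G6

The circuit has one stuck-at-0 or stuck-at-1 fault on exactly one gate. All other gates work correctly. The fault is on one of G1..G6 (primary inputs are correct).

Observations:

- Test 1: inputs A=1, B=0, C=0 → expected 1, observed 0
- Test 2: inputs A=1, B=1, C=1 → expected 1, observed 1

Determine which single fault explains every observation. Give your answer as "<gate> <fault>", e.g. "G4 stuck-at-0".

Fault-free values for test 1 (A=1, B=0, C=0): G1=1, G2=1, G3=1, G4=1, G5=1, G6=1, giving Y=1. Observed 0.
Test 1: faults giving observed 0 are {G1 stuck-at-0, G2 stuck-at-0, G3 stuck-at-0, G5 stuck-at-0, G6 stuck-at-0}.
Test 2 (A=1, B=1, C=1): fault-free G1=0, G2=1, G3=1, G4=1, G5=1, G6=1 → 1; observed 1. Eliminates G2 stuck-at-0, G3 stuck-at-0, G5 stuck-at-0, G6 stuck-at-0.
Only G1 stuck-at-0 is consistent with every test.

G1 stuck-at-0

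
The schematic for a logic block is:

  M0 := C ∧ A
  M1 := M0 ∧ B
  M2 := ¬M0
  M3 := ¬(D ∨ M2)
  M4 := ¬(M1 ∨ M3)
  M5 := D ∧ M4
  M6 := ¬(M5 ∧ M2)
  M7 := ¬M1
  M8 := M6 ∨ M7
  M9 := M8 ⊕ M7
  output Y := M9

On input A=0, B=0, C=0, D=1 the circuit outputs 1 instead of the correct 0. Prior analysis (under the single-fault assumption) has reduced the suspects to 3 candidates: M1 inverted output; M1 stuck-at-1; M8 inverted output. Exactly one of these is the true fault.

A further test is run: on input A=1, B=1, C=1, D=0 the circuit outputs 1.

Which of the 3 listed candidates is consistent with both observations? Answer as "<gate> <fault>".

M1 stuck-at-1

Evaluate each candidate on input A=1, B=1, C=1, D=0:
  M1 inverted output: M0=1, M1=0 [inverted output], M2=0, M3=1, M4=0, M5=0, M6=1, M7=1, M8=1, M9=0 → 0 — eliminated
  M1 stuck-at-1: M0=1, M1=1 [stuck-at-1], M2=0, M3=1, M4=0, M5=0, M6=1, M7=0, M8=1, M9=1 → 1 — matches
  M8 inverted output: M0=1, M1=1, M2=0, M3=1, M4=0, M5=0, M6=1, M7=0, M8=0 [inverted output], M9=0 → 0 — eliminated
Only M1 stuck-at-1 reproduces the observed 1.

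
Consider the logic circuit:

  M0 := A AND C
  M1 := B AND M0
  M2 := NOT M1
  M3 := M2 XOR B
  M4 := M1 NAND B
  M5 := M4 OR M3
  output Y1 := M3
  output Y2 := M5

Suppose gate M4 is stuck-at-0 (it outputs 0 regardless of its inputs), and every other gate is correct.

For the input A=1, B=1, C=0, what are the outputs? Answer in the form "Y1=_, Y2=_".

Propagate with M4 forced: M0=0, M1=0, M2=1, M3=0, M4=0 [stuck-at-0], M5=0.
So the outputs are Y1=0, Y2=0. (Without the fault they would be Y1=0, Y2=1.)

Y1=0, Y2=0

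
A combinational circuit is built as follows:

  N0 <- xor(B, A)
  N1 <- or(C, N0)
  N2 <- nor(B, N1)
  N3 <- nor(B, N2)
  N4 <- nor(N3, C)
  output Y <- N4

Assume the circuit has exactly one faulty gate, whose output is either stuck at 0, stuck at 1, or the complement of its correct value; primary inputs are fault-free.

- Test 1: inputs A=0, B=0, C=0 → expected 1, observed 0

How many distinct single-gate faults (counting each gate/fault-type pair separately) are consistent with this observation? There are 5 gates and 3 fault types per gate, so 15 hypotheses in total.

Fault-free: N0=0, N1=0, N2=1, N3=0, N4=1 → 1. Observed 0.
  N0: stuck-at-1, inverted output ✓; others ✗
  N1: stuck-at-1, inverted output ✓; others ✗
  N2: stuck-at-0, inverted output ✓; others ✗
  N3: stuck-at-1, inverted output ✓; others ✗
  N4: stuck-at-0, inverted output ✓; others ✗
Consistent faults: {N0 stuck-at-1, N0 inverted output, N1 stuck-at-1, N1 inverted output, N2 stuck-at-0, N2 inverted output, N3 stuck-at-1, N3 inverted output, N4 stuck-at-0, N4 inverted output} — 10 in all.

10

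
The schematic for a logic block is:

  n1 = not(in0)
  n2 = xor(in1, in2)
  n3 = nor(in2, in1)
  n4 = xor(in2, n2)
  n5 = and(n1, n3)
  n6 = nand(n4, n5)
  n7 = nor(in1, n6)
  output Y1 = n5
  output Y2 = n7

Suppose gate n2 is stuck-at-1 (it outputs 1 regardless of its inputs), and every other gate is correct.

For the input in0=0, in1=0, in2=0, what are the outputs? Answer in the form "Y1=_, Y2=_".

Y1=1, Y2=1

Propagate with n2 forced: n1=1, n2=1 [stuck-at-1], n3=1, n4=1, n5=1, n6=0, n7=1.
So the outputs are Y1=1, Y2=1. (Without the fault they would be Y1=1, Y2=0.)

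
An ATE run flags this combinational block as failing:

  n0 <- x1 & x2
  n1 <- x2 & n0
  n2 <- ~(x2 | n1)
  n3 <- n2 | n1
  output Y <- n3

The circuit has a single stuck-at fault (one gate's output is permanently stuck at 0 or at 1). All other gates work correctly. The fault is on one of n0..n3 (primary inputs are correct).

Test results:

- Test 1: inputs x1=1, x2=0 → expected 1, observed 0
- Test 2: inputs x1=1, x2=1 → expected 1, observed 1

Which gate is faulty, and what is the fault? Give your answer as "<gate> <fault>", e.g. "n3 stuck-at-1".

n2 stuck-at-0

Fault-free values for test 1 (x1=1, x2=0): n0=0, n1=0, n2=1, n3=1, giving Y=1. Observed 0.
Test 1: faults giving observed 0 are {n2 stuck-at-0, n3 stuck-at-0}.
Test 2 (x1=1, x2=1): fault-free n0=1, n1=1, n2=0, n3=1 → 1; observed 1. Eliminates n3 stuck-at-0.
Only n2 stuck-at-0 is consistent with every test.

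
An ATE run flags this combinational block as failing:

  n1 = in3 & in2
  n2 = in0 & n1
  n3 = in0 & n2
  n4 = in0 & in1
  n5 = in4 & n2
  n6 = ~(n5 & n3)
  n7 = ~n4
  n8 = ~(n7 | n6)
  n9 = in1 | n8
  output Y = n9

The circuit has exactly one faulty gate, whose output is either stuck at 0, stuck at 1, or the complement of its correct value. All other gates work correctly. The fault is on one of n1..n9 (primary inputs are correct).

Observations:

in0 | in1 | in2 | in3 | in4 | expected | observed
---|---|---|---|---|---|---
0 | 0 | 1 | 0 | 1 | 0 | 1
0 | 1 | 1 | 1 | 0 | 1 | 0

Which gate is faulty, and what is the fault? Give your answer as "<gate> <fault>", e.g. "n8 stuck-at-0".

n9 inverted output

Fault-free values for test 1 (in0=0, in1=0, in2=1, in3=0, in4=1): n1=0, n2=0, n3=0, n4=0, n5=0, n6=1, n7=1, n8=0, n9=0, giving Y=0. Observed 1.
Test 1: faults giving observed 1 are {n8 stuck-at-1, n8 inverted output, n9 stuck-at-1, n9 inverted output}.
Test 2 (in0=0, in1=1, in2=1, in3=1, in4=0): fault-free n1=1, n2=0, n3=0, n4=0, n5=0, n6=1, n7=1, n8=0, n9=1 → 1; observed 0. Eliminates n8 stuck-at-1, n8 inverted output, n9 stuck-at-1.
Only n9 inverted output is consistent with every test.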